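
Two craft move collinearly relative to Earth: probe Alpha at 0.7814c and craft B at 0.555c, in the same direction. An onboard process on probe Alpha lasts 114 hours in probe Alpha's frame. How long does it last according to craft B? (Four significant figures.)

124.4 hours

Transform probe Alpha's velocity into craft B's frame: (0.7814 − 0.555)/(1 − 0.7814·0.555) = 0.2264/0.566323, so the relative speed is 0.39977c.
At |u| = 0.39977c, γ = (1 − 0.159816)^(−1/2) = 1.091.
The clock on probe Alpha records proper time, so craft B measures Δt = γΔτ = 1.091 × 114 = 124.4 hours.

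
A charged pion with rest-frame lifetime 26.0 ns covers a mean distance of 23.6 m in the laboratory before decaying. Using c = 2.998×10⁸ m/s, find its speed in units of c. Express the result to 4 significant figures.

Let x = d/(cτ) = 23.60 m / (2.998×10⁸ m/s × 2.600×10^-8 s) = 3.0277. Since d = βγcτ, x = βγ = β/√(1−β²).
Solving: β² = x²/(1+x²) = 9.16697/10.16697 = 0.901642, so β = 0.9495.

0.9495c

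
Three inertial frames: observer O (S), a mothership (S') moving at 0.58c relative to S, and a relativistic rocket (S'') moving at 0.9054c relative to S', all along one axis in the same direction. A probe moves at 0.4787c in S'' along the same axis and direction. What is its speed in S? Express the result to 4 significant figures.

0.9907c

Compose velocities in two stages. Stage 1 (into S'): u₁ = (0.4787+0.9054)/(1+0.4787×0.9054) = 0.9656.
Stage 2 (into S): u = (0.9656+0.58)/(1+0.9656×0.58) = 0.99074, so the speed is 0.9907c.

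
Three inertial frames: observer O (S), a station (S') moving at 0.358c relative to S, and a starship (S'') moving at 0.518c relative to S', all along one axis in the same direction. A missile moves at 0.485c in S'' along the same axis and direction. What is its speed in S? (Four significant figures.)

Compose velocities in two stages. Stage 1 (into S'): u₁ = (0.485+0.518)/(1+0.485×0.518) = 0.80161.
Stage 2 (into S): u = (0.80161+0.358)/(1+0.80161×0.358) = 0.90103, so the speed is 0.9010c.

0.9010c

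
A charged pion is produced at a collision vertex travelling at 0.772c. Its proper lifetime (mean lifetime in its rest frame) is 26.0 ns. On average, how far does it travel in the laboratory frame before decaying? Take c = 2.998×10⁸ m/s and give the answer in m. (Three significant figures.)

β² = 0.595984, so γ = 1/√0.404016 = 1.5733.
Lab-frame lifetime: Δt = γτ = 1.5733 × 26.0 ns = 40.906 ns.
Distance: d = vΔt = 0.772 × 2.998×10⁸ m/s × 4.0906×10^-8 s = 9.47 m.

9.47 m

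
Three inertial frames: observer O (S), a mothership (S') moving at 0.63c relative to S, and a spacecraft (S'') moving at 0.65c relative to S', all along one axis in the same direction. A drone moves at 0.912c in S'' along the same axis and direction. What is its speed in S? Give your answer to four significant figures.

Apply u = (u'+v)/(1+u'v) twice. Drone in the mothership frame: (0.912+0.65)/(1+0.912·0.65) = 1.562/1.5928 = 0.98066c.
That velocity, transformed to the rest frame of observer O: (0.98066+0.63)/(1+0.98066·0.63) = 1.61066/1.6178158 = 0.99558c.

0.9956c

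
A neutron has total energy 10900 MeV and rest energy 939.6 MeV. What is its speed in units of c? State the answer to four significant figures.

Total energy E = γmc² gives γ = 10900/939.6 = 11.601.
Hence β = √(1 − 1/γ²) = √(1 − 0.00743035) = √0.99256965 = 0.9963.

0.9963c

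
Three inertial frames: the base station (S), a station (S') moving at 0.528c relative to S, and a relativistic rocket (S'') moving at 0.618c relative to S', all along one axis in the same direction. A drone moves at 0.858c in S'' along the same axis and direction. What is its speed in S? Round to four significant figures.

Apply u = (u'+v)/(1+u'v) twice. Drone in the station frame: (0.858+0.618)/(1+0.858·0.618) = 1.476/1.530244 = 0.96455c.
That velocity, transformed to the rest frame of the base station: (0.96455+0.528)/(1+0.96455·0.528) = 1.49255/1.5092824 = 0.98891c.

0.9889c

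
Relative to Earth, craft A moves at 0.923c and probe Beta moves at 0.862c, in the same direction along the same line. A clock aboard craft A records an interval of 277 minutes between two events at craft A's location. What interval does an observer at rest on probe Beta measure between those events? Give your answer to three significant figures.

290 minutes

The velocity of craft A relative to probe Beta is (0.923 − 0.862)c / (1 − 0.923×0.862) = 0.29847c; relative speed 0.29847c.
γ for this relative speed: γ = 1/√(1 − 0.0890843) = 1.0478.
Craft A's interval is proper; time dilation gives Δt_B = γΔτ = 1.0478 × 277 minutes = 290 minutes.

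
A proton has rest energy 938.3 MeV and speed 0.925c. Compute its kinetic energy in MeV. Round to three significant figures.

1530 MeV

With β = 0.925, γ = 1/√(1 − 0.925²) = 1/√0.144375 = 2.6318.
Kinetic energy: K = (γ − 1)mc² = (2.6318 − 1) × 938.3 MeV = 1.6318 × 938.3 = 1530 MeV.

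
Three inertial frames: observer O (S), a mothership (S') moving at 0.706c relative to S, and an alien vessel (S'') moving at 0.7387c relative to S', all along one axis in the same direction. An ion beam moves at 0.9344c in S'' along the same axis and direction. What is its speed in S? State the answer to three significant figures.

First combine the ion beam and alien vessel (S''→S'): u₁ = (0.9344 + 0.7387)/(1 + 0.9344×0.7387) = 1.6731/1.69024128 = 0.98986.
Then combine with the mothership (S'→S): u = (0.98986 + 0.706)/(1 + 0.98986×0.706) = 1.69586/1.69884116 = 0.99825.

0.998c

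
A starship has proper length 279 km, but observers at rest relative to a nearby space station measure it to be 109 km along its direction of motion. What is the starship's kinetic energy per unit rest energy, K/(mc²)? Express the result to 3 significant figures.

1.56

Length contraction gives γ = L₀/L = 279/109 = 2.55963.
K/(mc²) = γ − 1 = 2.55963 − 1 = 1.56.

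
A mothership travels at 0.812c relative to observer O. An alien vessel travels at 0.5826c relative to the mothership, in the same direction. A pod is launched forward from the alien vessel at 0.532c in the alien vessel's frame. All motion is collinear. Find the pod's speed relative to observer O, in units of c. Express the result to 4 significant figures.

Compose velocities in two stages. Stage 1 (into S'): u₁ = (0.532+0.5826)/(1+0.532×0.5826) = 0.85088.
Stage 2 (into S): u = (0.85088+0.812)/(1+0.85088×0.812) = 0.98342, so the speed is 0.9834c.

0.9834c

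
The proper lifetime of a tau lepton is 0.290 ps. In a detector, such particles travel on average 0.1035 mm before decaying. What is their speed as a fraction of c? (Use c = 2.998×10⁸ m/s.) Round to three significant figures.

Lab distance = (lab lifetime)·v = γτ·βc, so βγ = d/(cτ) = 1.035×10^-4/(2.998×10⁸ × 2.900×10^-13) = 1.1904.
With βγ = 1.1904: γ² = 1 + (βγ)² = 2.41705, and β = (βγ)/γ = 1.1904/1.55469 = 0.766.

0.766c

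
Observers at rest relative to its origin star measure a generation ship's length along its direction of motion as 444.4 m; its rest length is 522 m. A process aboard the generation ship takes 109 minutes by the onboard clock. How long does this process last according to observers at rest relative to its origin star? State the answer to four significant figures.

128.0 minutes

Length contraction gives γ = L₀/L = 522/444.4 = 1.17462.
Δt = γΔτ = 1.17462 × 109 = 128.0 minutes.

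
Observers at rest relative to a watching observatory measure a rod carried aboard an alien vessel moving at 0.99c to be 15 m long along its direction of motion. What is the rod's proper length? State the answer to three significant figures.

γ = 1/√(1 − β²) = 1/√(1 − 0.9801) = 1/√0.0199 = 1/0.141067 = 7.0888.
Proper length: L₀ = γ·L = 7.0888 × 15 = 106 m.

106 m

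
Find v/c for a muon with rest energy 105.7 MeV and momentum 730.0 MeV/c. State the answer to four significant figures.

pc/(mc²) = 730.0/105.7 = 6.9063 = βγ = β/√(1−β²).
So β² = x²/(1 + x²) with x = 6.9063: x² = 47.697, β² = 47.697/48.697 = 0.979465, β = 0.9897.

0.9897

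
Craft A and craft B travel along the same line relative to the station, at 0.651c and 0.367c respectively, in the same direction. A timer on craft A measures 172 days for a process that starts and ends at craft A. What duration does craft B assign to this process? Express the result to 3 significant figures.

185 days

Speed of craft A in craft B's frame: u = (v_A − v_B)/(1 − v_A v_B/c²) = (0.651 − 0.367)/(1 − 0.651×0.367) = 0.284/0.761083 = 0.37315; |u| = 0.37315c.
At |u| = 0.37315c, γ = (1 − 0.139241)^(−1/2) = 1.0779.
The clock on craft A records proper time, so craft B measures Δt = γΔτ = 1.0779 × 172 = 185 days.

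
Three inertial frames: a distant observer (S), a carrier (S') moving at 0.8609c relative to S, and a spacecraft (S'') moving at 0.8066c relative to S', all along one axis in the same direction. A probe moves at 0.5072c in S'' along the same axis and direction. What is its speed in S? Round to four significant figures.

0.9948c

First combine the probe and spacecraft (S''→S'): u₁ = (0.5072 + 0.8066)/(1 + 0.5072×0.8066) = 1.3138/1.40910752 = 0.93236.
Then combine with the carrier (S'→S): u = (0.93236 + 0.8609)/(1 + 0.93236×0.8609) = 1.79326/1.802668724 = 0.99478.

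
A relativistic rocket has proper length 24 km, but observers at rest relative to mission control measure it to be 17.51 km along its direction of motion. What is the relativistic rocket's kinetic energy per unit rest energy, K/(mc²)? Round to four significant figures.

Length contraction gives γ = L₀/L = 24/17.51 = 1.37065.
Since K = (γ−1)mc², K/(mc²) = 1.37065 − 1 = 0.3706.

0.3706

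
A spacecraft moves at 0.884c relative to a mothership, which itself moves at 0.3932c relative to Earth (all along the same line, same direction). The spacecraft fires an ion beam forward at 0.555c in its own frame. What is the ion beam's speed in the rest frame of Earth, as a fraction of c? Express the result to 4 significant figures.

First combine the ion beam and spacecraft (S''→S'): u₁ = (0.555 + 0.884)/(1 + 0.555×0.884) = 1.439/1.49062 = 0.96537.
Then combine with the mothership (S'→S): u = (0.96537 + 0.3932)/(1 + 0.96537×0.3932) = 1.35857/1.379583484 = 0.98477.

0.9848c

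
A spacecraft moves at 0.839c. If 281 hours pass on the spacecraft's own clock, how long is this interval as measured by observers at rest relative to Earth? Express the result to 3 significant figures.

516 hours

With β = 0.839, γ = 1/√(1 − 0.839²) = 1/√0.296079 = 1.8378.
The onboard clock measures proper time, so the interval in the rest frame of Earth is dilated: Δt = γ·Δτ = 1.8378 × 281 hours = 516 hours.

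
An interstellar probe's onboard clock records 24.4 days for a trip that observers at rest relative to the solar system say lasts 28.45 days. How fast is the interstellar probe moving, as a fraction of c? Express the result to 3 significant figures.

γ = Δt/Δτ = 28.45/24.4 = 1.166.
β = √(1 − 1/γ²) = √(1 − 0.735534) = √0.264466 = 0.514.

0.514c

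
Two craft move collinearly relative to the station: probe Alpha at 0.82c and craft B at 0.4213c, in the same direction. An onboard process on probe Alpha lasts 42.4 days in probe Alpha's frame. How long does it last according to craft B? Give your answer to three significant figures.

53.5 days

Speed of probe Alpha in craft B's frame: u = (v_A − v_B)/(1 − v_A v_B/c²) = (0.82 − 0.4213)/(1 − 0.82×0.4213) = 0.3987/0.654534 = 0.60914; |u| = 0.60914c.
At |u| = 0.60914c, γ = (1 − 0.371052)^(−1/2) = 1.2609.
Probe Alpha's interval is proper; time dilation gives Δt_B = γΔτ = 1.2609 × 42.4 days = 53.5 days.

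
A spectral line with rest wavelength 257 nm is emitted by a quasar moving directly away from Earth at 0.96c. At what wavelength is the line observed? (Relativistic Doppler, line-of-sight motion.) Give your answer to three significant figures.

1800 nm

Relativistic Doppler for wavelength: λ_obs = λ_src · √((1+β)/(1−β)).
With β = 0.96: factor = √(1.96/0.04) = 7.
λ_obs = 257 × 7 = 1800 nm.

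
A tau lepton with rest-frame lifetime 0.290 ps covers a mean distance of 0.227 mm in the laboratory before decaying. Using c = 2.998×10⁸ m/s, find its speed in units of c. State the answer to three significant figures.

0.934c

Let x = d/(cτ) = 2.270×10^-4 m / (2.998×10⁸ m/s × 2.900×10^-13 s) = 2.6109. Since d = βγcτ, x = βγ = β/√(1−β²).
Solving: β² = x²/(1+x²) = 6.8168/7.8168 = 0.87207, so β = 0.934.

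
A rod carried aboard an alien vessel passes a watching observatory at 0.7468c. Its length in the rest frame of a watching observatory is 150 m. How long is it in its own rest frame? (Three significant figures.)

β² = 0.55771024, so γ = 1/√0.44228976 = 1.5036.
Proper length: L₀ = γ·L = 1.5036 × 150 = 226 m.

226 m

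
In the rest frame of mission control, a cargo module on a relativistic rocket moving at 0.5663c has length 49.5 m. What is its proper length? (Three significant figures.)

60.1 m

β² = 0.32069569, so γ = 1/√0.67930431 = 1.2133.
Proper length: L₀ = γ·L = 1.2133 × 49.5 = 60.1 m.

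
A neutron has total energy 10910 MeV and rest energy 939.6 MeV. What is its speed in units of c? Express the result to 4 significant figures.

0.9963c

γ = E/(mc²) = 10910/939.6 = 11.611.
β = √(1 − 1/γ²) = √(1 − 0.00741755) = √0.99258245 = 0.9963.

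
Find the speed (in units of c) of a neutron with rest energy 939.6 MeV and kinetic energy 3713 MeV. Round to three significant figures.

K = (γ−1)mc², so γ = 1 + 3713/939.6 = 4.9517.
Then v/c = √(1 − γ⁻²) = √(1 − 0.0407841) = √0.9592159 = 0.979.

0.979c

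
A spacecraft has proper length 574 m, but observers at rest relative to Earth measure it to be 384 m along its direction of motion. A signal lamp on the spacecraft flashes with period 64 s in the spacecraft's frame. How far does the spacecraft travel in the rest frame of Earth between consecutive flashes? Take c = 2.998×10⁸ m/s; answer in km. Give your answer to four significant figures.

γ = L₀/L = 574/384 = 1.49479.
β = √(1 − 1/γ²) = 0.74327. Lab-frame period = γτ = 1.49479×64 s = 95.667 s. Distance = βc × γτ = 0.74327 × 2.998×10⁸ m/s × 95.667 s = 2.1318×10^10 m = 2.132×10^7 km.

2.132×10^7 km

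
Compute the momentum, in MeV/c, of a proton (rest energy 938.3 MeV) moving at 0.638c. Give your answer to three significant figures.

β² = 0.407044, so γ = 1/√0.592956 = 1.2986.
Momentum: p = γβ·mc = 1.2986 × 0.638 × 938.3 MeV/c = 777 MeV/c.

777 MeV/c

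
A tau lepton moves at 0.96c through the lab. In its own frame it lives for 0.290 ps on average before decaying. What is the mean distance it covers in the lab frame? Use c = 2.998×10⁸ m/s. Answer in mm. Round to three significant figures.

γ = 1/√(1 − β²) = 1/√(1 − 0.9216) = 1/√0.0784 = 1/0.28 = 3.5714.
Lab-frame lifetime: Δt = γτ = 3.5714 × 0.290 ps = 1.0357 ps.
Distance: d = vΔt = 0.96 × 2.998×10⁸ m/s × 1.0357×10^-12 s = 2.98×10^-4 m = 0.298 mm.

0.298 mm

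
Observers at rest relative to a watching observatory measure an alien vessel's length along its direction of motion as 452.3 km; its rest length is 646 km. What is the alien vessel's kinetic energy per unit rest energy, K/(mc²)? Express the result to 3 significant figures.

0.428

From L = L₀/γ: γ = 646/452.3 = 1.42826.
Since K = (γ−1)mc², K/(mc²) = 1.42826 − 1 = 0.428.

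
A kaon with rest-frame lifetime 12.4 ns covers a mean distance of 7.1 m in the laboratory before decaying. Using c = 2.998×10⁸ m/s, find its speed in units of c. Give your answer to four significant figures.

0.8859c

Let x = d/(cτ) = 7.100 m / (2.998×10⁸ m/s × 1.240×10^-8 s) = 1.9099. Since d = βγcτ, x = βγ = β/√(1−β²).
Solving: β² = x²/(1+x²) = 3.64772/4.64772 = 0.784841, so β = 0.8859.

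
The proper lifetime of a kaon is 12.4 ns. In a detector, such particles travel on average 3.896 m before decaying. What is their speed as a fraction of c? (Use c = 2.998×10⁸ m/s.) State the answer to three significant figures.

Let x = d/(cτ) = 3.896 m / (2.998×10⁸ m/s × 1.240×10^-8 s) = 1.048. Since d = βγcτ, x = βγ = β/√(1−β²).
Solving: β² = x²/(1+x²) = 1.0983/2.0983 = 0.523424, so β = 0.723.

0.723c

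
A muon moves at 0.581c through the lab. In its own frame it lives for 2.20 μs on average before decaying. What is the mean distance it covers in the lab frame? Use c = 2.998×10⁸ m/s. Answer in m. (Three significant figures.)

γ = 1/√(1 − β²) = 1/√(1 − 0.337561) = 1/√0.662439 = 1/0.813904 = 1.2286.
Lab-frame lifetime: Δt = γτ = 1.2286 × 2.20 μs = 2.7029 μs.
Distance: d = vΔt = 0.581 × 2.998×10⁸ m/s × 2.7029×10^-6 s = 471 m.

471 m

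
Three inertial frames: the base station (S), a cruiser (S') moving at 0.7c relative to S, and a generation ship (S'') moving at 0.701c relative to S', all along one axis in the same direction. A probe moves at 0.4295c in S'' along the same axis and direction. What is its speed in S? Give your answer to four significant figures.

Apply u = (u'+v)/(1+u'v) twice. Probe in the cruiser frame: (0.4295+0.701)/(1+0.4295·0.701) = 1.1305/1.3010795 = 0.86889c.
That velocity, transformed to the rest frame of the base station: (0.86889+0.7)/(1+0.86889·0.7) = 1.56889/1.608223 = 0.97554c.

0.9755c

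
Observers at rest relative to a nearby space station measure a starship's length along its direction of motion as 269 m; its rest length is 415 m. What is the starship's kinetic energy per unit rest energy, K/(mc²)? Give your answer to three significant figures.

Length contraction gives γ = L₀/L = 415/269 = 1.54275.
Since K = (γ−1)mc², K/(mc²) = 1.54275 − 1 = 0.543.

0.543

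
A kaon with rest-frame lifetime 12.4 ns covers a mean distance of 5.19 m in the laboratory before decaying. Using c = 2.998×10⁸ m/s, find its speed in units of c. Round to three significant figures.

0.813c

Lab distance = (lab lifetime)·v = γτ·βc, so βγ = d/(cτ) = 5.190/(2.998×10⁸ × 1.240×10^-8) = 1.3961.
With βγ = 1.3961: γ² = 1 + (βγ)² = 2.9491, and β = (βγ)/γ = 1.3961/1.71729 = 0.813.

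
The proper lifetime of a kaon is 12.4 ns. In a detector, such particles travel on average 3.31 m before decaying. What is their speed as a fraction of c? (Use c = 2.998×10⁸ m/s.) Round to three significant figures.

0.665c

Let x = d/(cτ) = 3.310 m / (2.998×10⁸ m/s × 1.240×10^-8 s) = 0.89038. Since d = βγcτ, x = βγ = β/√(1−β²).
Solving: β² = x²/(1+x²) = 0.792777/1.792777 = 0.442206, so β = 0.665.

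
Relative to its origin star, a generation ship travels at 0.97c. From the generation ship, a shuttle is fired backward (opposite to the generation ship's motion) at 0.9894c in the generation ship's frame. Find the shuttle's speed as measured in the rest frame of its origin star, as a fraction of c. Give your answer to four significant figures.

0.4816c

Relativistic velocity addition: u = (u' + v)/(1 + u'v/c²), with u' = −0.9894c and v = 0.97c.
Numerator: −0.9894 + 0.97 = −0.0194. Denominator: 1 + (−0.9894)(0.97) = 0.040282.
u = −0.0194/0.040282 = −0.4816, so the speed is 0.4816c.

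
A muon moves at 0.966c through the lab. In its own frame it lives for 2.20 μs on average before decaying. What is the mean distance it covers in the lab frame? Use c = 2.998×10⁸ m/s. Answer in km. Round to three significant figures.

β² = 0.933156, so γ = 1/√0.066844 = 3.8678.
Lab-frame lifetime: Δt = γτ = 3.8678 × 2.20 μs = 8.5092 μs.
Distance: d = vΔt = 0.966 × 2.998×10⁸ m/s × 8.5092×10^-6 s = 2460 m = 2.46 km.

2.46 km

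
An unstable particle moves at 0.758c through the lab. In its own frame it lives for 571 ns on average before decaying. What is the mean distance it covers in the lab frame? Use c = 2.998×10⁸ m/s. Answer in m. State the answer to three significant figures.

With β = 0.758, γ = 1/√(1 − 0.758²) = 1/√0.425436 = 1.5331.
Lab-frame lifetime: Δt = γτ = 1.5331 × 571 ns = 875.4 ns.
Distance: d = vΔt = 0.758 × 2.998×10⁸ m/s × 8.7540×10^-7 s = 199 m.

199 m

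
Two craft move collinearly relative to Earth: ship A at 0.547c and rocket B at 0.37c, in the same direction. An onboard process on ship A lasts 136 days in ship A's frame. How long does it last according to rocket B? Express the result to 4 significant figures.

Speed of ship A in rocket B's frame: u = (v_A − v_B)/(1 − v_A v_B/c²) = (0.547 − 0.37)/(1 − 0.547×0.37) = 0.177/0.79761 = 0.22191; |u| = 0.22191c.
At |u| = 0.22191c, γ = (1 − 0.049244)^(−1/2) = 1.0256.
The clock on ship A records proper time, so rocket B measures Δt = γΔτ = 1.0256 × 136 = 139.5 days.

139.5 days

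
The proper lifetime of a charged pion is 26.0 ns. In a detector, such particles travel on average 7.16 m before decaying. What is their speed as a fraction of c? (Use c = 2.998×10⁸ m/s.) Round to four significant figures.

0.6765c

Lab distance = (lab lifetime)·v = γτ·βc, so βγ = d/(cτ) = 7.160/(2.998×10⁸ × 2.600×10^-8) = 0.91856.
With βγ = 0.91856: γ² = 1 + (βγ)² = 1.843752, and β = (βγ)/γ = 0.91856/1.35785 = 0.6765.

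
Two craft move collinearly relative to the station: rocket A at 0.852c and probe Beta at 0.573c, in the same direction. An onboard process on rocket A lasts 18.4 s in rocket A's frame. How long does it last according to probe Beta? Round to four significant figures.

Transform rocket A's velocity into probe Beta's frame: (0.852 − 0.573)/(1 − 0.852·0.573) = 0.279/0.511804, so the relative speed is 0.54513c.
At |u| = 0.54513c, γ = (1 − 0.297167)^(−1/2) = 1.1928.
Rocket A's interval is proper; time dilation gives Δt_B = γΔτ = 1.1928 × 18.4 s = 21.95 s.

21.95 s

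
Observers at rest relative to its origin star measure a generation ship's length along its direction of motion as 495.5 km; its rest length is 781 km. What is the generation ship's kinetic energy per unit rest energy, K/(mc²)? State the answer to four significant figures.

γ = L₀/L = 781/495.5 = 1.57619.
K/(mc²) = γ − 1 = 1.57619 − 1 = 0.5762.

0.5762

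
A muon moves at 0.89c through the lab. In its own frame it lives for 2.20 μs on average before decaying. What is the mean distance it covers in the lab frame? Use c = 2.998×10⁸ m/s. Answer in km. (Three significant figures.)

1.29 km

γ = 1/√(1 − β²) = 1/√(1 − 0.7921) = 1/√0.2079 = 1/0.455961 = 2.1932.
Lab-frame lifetime: Δt = γτ = 2.1932 × 2.20 μs = 4.825 μs.
Distance: d = vΔt = 0.89 × 2.998×10⁸ m/s × 4.8250×10^-6 s = 1290 m = 1.29 km.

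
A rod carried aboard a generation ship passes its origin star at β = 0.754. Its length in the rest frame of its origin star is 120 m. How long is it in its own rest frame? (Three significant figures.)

γ = 1/√(1 − β²) = 1/√(1 − 0.568516) = 1/√0.431484 = 1/0.656874 = 1.5224.
Proper length: L₀ = γ·L = 1.5224 × 120 = 183 m.

183 m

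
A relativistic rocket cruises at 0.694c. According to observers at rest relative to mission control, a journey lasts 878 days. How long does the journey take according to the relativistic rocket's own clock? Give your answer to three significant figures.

β² = 0.481636, so γ = 1/√0.518364 = 1.3889.
The relativistic rocket's clock runs slow as seen from mission control, so Δτ = Δt/γ = 878/1.3889 = 632 days.

632 days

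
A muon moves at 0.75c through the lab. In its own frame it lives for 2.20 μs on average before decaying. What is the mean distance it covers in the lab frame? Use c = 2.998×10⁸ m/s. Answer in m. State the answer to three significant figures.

Lorentz factor: γ = (1 − 0.5625)^(−1/2) = 1.5119.
Lab-frame lifetime: Δt = γτ = 1.5119 × 2.20 μs = 3.3262 μs.
Distance: d = vΔt = 0.75 × 2.998×10⁸ m/s × 3.3262×10^-6 s = 748 m.

748 m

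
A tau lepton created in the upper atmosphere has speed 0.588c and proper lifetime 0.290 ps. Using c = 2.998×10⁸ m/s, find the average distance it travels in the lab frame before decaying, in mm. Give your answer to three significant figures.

0.0632 mm

Lorentz factor: γ = (1 − 0.345744)^(−1/2) = 1.2363.
Lab-frame lifetime: Δt = γτ = 1.2363 × 0.290 ps = 0.35853 ps.
Distance: d = vΔt = 0.588 × 2.998×10⁸ m/s × 3.5853×10^-13 s = 6.32×10^-5 m = 0.0632 mm.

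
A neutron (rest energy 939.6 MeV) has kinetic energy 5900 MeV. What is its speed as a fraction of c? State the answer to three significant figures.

K = (γ−1)mc², so γ = 1 + 5900/939.6 = 7.2793.
Then v/c = √(1 − γ⁻²) = √(1 − 0.0188721) = √0.9811279 = 0.991.

0.991c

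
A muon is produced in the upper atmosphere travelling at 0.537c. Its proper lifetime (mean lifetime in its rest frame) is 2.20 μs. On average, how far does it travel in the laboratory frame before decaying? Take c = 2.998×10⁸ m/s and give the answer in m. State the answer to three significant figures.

γ = 1/√(1 − β²) = 1/√(1 − 0.288369) = 1/√0.711631 = 1/0.843582 = 1.1854.
Lab-frame lifetime: Δt = γτ = 1.1854 × 2.20 μs = 2.6079 μs.
Distance: d = vΔt = 0.537 × 2.998×10⁸ m/s × 2.6079×10^-6 s = 420 m.

420 m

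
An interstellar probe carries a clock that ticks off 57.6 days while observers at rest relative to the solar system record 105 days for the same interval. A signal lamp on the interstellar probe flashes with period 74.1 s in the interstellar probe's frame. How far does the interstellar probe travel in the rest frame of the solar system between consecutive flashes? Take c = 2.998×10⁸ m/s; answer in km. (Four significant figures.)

3.386×10^7 km

γ = Δt/Δτ = 105/57.6 = 1.82292.
β = √(1 − 1/γ²) = 0.8361. Lab-frame period = γτ = 1.82292×74.1 s = 135.08 s. Distance = βc × γτ = 0.8361 × 2.998×10⁸ m/s × 135.08 s = 3.3860×10^10 m = 3.386×10^7 km.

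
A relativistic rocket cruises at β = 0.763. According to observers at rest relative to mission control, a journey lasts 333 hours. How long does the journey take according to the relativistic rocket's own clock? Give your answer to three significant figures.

With β = 0.763, γ = 1/√(1 − 0.763²) = 1/√0.417831 = 1.547.
The relativistic rocket's clock runs slow as seen from mission control, so Δτ = Δt/γ = 333/1.547 = 215 hours.

215 hours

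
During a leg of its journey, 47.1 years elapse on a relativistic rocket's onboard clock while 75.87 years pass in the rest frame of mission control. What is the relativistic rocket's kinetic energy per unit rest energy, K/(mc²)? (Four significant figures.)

γ = Δt/Δτ = 75.87/47.1 = 1.61083.
K/(mc²) = γ − 1 = 1.61083 − 1 = 0.6108.

0.6108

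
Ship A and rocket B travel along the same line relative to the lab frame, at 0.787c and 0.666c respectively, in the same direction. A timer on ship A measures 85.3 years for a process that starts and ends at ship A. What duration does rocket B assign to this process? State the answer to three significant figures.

88.2 years

Speed of ship A in rocket B's frame: u = (v_A − v_B)/(1 − v_A v_B/c²) = (0.787 − 0.666)/(1 − 0.787×0.666) = 0.121/0.475858 = 0.25428; |u| = 0.25428c.
γ for this relative speed: γ = 1/√(1 − 0.0646583) = 1.034.
The clock on ship A records proper time, so rocket B measures Δt = γΔτ = 1.034 × 85.3 = 88.2 years.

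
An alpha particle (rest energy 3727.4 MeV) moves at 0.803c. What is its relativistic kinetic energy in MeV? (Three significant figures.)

γ = 1/√(1 − β²) = 1/√(1 − 0.644809) = 1/√0.355191 = 1/0.595979 = 1.67791.
Kinetic energy: K = (γ − 1)mc² = (1.67791 − 1) × 3727.4 MeV = 0.67791 × 3727.4 = 2530 MeV.

2530 MeV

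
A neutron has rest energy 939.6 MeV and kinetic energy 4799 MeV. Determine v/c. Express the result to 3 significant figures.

0.987

γ = 1 + K/(mc²) = 1 + 4799/939.6 = 6.1075.
β = √(1 − 1/γ²) = √(1 − 0.0268085) = √0.9731915 = 0.987.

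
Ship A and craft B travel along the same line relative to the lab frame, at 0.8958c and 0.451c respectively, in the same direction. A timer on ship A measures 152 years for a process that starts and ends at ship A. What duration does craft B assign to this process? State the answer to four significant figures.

Speed of ship A in craft B's frame: u = (v_A − v_B)/(1 − v_A v_B/c²) = (0.8958 − 0.451)/(1 − 0.8958×0.451) = 0.4448/0.5959942 = 0.74632; |u| = 0.74632c.
At |u| = 0.74632c, γ = (1 − 0.556994)^(−1/2) = 1.5024.
Ship A's interval is proper; time dilation gives Δt_B = γΔτ = 1.5024 × 152 years = 228.4 years.

228.4 years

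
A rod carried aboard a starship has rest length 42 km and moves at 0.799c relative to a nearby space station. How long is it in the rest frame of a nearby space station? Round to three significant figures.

γ = 1/√(1 − β²) = 1/√(1 − 0.638401) = 1/√0.361599 = 1/0.601331 = 1.663.
Along the direction of motion the measured length is L₀/γ = 42/1.663 = 25.3 km.

25.3 km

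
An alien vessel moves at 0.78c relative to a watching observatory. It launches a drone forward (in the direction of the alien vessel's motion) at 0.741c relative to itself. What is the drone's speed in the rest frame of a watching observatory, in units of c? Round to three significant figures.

0.964c

In units of c, u = (u' + v)/(1 + u'v) with u' = 0.741 and v = 0.78.
Numerator: 0.741 + 0.78 = 1.521. Denominator: 1 + (0.741)(0.78) = 1.57798.
u = 1.521/1.57798 = 0.96389, so the speed is 0.964c.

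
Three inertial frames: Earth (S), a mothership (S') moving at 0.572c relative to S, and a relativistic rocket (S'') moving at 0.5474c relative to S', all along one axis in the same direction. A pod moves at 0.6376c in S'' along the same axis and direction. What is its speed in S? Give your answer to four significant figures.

Compose velocities in two stages. Stage 1 (into S'): u₁ = (0.6376+0.5474)/(1+0.6376×0.5474) = 0.87841.
Stage 2 (into S): u = (0.87841+0.572)/(1+0.87841×0.572) = 0.96536, so the speed is 0.9654c.

0.9654c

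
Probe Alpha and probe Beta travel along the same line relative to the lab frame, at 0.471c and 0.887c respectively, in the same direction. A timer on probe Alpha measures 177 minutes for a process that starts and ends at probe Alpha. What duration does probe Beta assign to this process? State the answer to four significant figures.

253.0 minutes

Transform probe Alpha's velocity into probe Beta's frame: (0.471 − 0.887)/(1 − 0.471·0.887) = −0.416/0.582223, so the relative speed is 0.7145c.
At |u| = 0.7145c, γ = (1 − 0.51051)^(−1/2) = 1.4293.
Probe Alpha's interval is proper; time dilation gives Δt_B = γΔτ = 1.4293 × 177 minutes = 253.0 minutes.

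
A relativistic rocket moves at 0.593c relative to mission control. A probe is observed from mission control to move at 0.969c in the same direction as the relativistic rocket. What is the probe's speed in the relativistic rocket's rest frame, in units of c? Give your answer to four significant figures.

0.8839c

Transform to the relativistic rocket's frame: u' = (u − v)/(1 − uv/c²).
u' = (0.969 − 0.593)/(1 − 0.969×0.593) = 0.376/0.425383 = 0.88391.
Speed in the relativistic rocket's frame: 0.8839c (in the same direction).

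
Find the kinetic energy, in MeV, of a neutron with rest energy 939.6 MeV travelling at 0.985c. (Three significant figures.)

4510 MeV

γ = 1/√(1 − β²) = 1/√(1 − 0.970225) = 1/√0.029775 = 1/0.172554 = 5.7953.
Kinetic energy: K = (γ − 1)mc² = (5.7953 − 1) × 939.6 MeV = 4.7953 × 939.6 = 4510 MeV.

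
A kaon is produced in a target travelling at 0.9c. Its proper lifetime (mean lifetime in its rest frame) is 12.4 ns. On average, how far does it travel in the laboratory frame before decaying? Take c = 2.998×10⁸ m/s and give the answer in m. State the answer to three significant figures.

β² = 0.81, so γ = 1/√0.19 = 2.2942.
Lab-frame lifetime: Δt = γτ = 2.2942 × 12.4 ns = 28.448 ns.
Distance: d = vΔt = 0.9 × 2.998×10⁸ m/s × 2.8448×10^-8 s = 7.68 m.

7.68 m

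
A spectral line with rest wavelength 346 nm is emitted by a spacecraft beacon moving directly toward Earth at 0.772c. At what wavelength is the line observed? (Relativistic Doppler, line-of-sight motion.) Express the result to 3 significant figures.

Relativistic Doppler for wavelength: λ_obs = λ_src · √((1−β)/(1+β)).
With β = 0.772: factor = √(0.228/1.772) = 0.3587.
λ_obs = 346 × 0.3587 = 124 nm.

124 nm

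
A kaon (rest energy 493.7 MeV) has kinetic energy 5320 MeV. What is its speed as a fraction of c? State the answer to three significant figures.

0.996c

K = (γ−1)mc², so γ = 1 + 5320/493.7 = 11.776.
Then v/c = √(1 − γ⁻²) = √(1 − 0.00721115) = √0.99278885 = 0.996.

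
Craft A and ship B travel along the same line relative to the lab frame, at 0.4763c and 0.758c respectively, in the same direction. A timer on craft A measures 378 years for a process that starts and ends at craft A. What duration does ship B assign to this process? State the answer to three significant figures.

421 years

The velocity of craft A relative to ship B is (0.4763 − 0.758)c / (1 − 0.4763×0.758) = −0.44087c; relative speed 0.44087c.
γ for this relative speed: γ = 1/√(1 − 0.194366) = 1.1141.
The clock on craft A records proper time, so ship B measures Δt = γΔτ = 1.1141 × 378 = 421 years.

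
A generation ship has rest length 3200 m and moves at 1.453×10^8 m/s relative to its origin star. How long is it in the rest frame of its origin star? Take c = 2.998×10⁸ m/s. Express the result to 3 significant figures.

2800 m

β = v/c = (1.453×10^8 m/s)/(2.998×10⁸ m/s) = 0.484656.
With β = 0.484656, γ = 1/√(1 − 0.484656²) = 1/√0.7651086 = 1.1432.
Length contraction: L = L₀/γ = 3200/1.1432 = 2800 m.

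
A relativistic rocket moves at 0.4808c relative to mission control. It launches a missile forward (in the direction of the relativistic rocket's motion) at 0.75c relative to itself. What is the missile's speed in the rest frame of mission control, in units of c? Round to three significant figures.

In units of c, u = (u' + v)/(1 + u'v) with u' = 0.75 and v = 0.4808.
Numerator: 0.75 + 0.4808 = 1.2308. Denominator: 1 + (0.75)(0.4808) = 1.3606.
u = 1.2308/1.3606 = 0.9046, so the speed is 0.905c.

0.905c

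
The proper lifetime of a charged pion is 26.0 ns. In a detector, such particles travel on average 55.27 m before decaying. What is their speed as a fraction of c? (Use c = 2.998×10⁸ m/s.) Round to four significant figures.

0.9902c

Let x = d/(cτ) = 55.27 m / (2.998×10⁸ m/s × 2.600×10^-8 s) = 7.0906. Since d = βγcτ, x = βγ = β/√(1−β²).
Solving: β² = x²/(1+x²) = 50.2766/51.2766 = 0.980498, so β = 0.9902.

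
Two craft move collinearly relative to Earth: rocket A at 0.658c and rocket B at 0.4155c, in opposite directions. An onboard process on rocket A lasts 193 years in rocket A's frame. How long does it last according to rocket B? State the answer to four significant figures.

358.8 years

Transform rocket A's velocity into rocket B's frame: (0.658 + 0.4155)/(1 + 0.658·0.4155) = 1.0735/1.273399, so the relative speed is 0.84302c.
At |u| = 0.84302c, γ = (1 − 0.710683)^(−1/2) = 1.8591.
Rocket A's interval is proper; time dilation gives Δt_B = γΔτ = 1.8591 × 193 years = 358.8 years.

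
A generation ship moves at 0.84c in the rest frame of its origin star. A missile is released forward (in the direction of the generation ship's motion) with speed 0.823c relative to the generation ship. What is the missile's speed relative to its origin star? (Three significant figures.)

Relativistic velocity addition: u = (u' + v)/(1 + u'v/c²), with u' = 0.823c and v = 0.84c.
Numerator: 0.823 + 0.84 = 1.663. Denominator: 1 + (0.823)(0.84) = 1.69132.
u = 1.663/1.69132 = 0.98326, so the speed is 0.983c.

0.983c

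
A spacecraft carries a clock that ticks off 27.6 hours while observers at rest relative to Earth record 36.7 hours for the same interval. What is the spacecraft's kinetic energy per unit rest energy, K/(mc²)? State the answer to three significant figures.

0.330

The time-dilation ratio gives γ = 36.7/27.6 = 1.32971.
Since K = (γ−1)mc², K/(mc²) = 1.32971 − 1 = 0.330.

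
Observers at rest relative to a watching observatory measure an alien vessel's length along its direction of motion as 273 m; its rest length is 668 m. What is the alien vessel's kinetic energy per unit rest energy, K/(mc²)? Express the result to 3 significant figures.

γ = L₀/L = 668/273 = 2.44689.
K/(mc²) = γ − 1 = 2.44689 − 1 = 1.45.

1.45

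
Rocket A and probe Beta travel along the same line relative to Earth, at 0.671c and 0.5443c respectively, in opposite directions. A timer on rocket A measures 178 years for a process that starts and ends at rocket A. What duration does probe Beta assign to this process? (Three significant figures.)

Transform rocket A's velocity into probe Beta's frame: (0.671 + 0.5443)/(1 + 0.671·0.5443) = 1.2153/1.3652253, so the relative speed is 0.89018c.
γ for this relative speed: γ = 1/√(1 − 0.79242) = 2.1949.
The clock on rocket A records proper time, so probe Beta measures Δt = γΔτ = 2.1949 × 178 = 391 years.

391 years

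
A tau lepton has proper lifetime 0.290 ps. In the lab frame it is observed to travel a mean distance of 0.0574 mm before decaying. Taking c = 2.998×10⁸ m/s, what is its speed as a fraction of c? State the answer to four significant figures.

d = βγcτ ⇒ βγ = d/(cτ) = 5.740×10^-5 m / (8.6942×10^-5 m) = 0.66021.
β = (βγ)/√(1+(βγ)²) = 0.66021/√1.435877 = 0.5510.

0.5510c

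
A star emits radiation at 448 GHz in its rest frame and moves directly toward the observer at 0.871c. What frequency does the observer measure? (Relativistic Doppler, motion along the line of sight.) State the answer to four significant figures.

Relativistic Doppler (source moving toward): f_obs = f_src · √((1+β)/(1−β)).
With β = 0.871: factor = √(1.871/0.129) = 3.8084.
f_obs = 448 × 3.8084 = 1706 GHz.

1706 GHz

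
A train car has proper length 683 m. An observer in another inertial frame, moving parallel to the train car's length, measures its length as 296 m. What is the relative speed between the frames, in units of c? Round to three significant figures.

0.901c

Length contraction gives γ = L₀/L = 683/296 = 2.3074.
β = √(1 − 1/γ²) = √0.812175 = 0.901.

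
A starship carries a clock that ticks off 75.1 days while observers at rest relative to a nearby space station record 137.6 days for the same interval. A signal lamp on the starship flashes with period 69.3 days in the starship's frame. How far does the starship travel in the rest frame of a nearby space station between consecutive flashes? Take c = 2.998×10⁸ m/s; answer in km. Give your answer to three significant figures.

From Δt = γΔτ: γ = 137.6/75.1 = 1.83222.
β = √(1 − 1/γ²) = 0.83792. Lab-frame period = γτ = 1.83222×69.3 days = 126.97 days. Distance = βc × γτ = 0.83792 × 2.998×10⁸ m/s × 10970208 s = 2.7558×10^15 m = 2.76×10^12 km.

2.76×10^12 km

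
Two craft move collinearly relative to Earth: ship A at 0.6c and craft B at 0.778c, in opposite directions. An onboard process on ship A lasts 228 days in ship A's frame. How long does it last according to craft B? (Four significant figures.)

The velocity of ship A relative to craft B is (0.6 + 0.778)c / (1 + 0.6×0.778) = 0.93946c; relative speed 0.93946c.
γ for this relative speed: γ = 1/√(1 − 0.882585) = 2.9184.
The clock on ship A records proper time, so craft B measures Δt = γΔτ = 2.9184 × 228 = 665.4 days.

665.4 days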